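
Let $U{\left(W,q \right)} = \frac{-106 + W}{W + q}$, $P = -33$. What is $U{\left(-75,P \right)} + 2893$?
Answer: $\frac{312625}{108} \approx 2894.7$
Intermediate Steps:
$U{\left(W,q \right)} = \frac{-106 + W}{W + q}$
$U{\left(-75,P \right)} + 2893 = \frac{-106 - 75}{-75 - 33} + 2893 = \frac{1}{-108} \left(-181\right) + 2893 = \left(- \frac{1}{108}\right) \left(-181\right) + 2893 = \frac{181}{108} + 2893 = \frac{312625}{108}$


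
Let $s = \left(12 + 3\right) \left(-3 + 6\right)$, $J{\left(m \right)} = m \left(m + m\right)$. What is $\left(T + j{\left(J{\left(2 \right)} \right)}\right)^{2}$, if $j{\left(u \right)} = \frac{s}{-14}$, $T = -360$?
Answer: $\frac{25857225}{196} \approx 1.3192 \cdot 10^{5}$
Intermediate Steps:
$J{\left(m \right)} = 2 m^{2}$ ($J{\left(m \right)} = m 2 m = 2 m^{2}$)
$s = 45$ ($s = 15 \cdot 3 = 45$)
$j{\left(u \right)} = - \frac{45}{14}$ ($j{\left(u \right)} = \frac{45}{-14} = 45 \left(- \frac{1}{14}\right) = - \frac{45}{14}$)
$\left(T + j{\left(J{\left(2 \right)} \right)}\right)^{2} = \left(-360 - \frac{45}{14}\right)^{2} = \left(- \frac{5085}{14}\right)^{2} = \frac{25857225}{196}$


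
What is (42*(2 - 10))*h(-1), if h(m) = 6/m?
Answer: 2016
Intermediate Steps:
(42*(2 - 10))*h(-1) = (42*(2 - 10))*(6/(-1)) = (42*(-8))*(6*(-1)) = -336*(-6) = 2016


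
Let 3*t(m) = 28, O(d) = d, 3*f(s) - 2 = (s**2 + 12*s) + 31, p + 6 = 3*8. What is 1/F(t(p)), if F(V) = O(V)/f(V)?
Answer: 2089/252 ≈ 8.2897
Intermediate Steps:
p = 18 (p = -6 + 3*8 = -6 + 24 = 18)
f(s) = 11 + 4*s + s**2/3 (f(s) = 2/3 + ((s**2 + 12*s) + 31)/3 = 2/3 + (31 + s**2 + 12*s)/3 = 2/3 + (31/3 + 4*s + s**2/3) = 11 + 4*s + s**2/3)
t(m) = 28/3 (t(m) = (1/3)*28 = 28/3)
F(V) = V/(11 + 4*V + V**2/3)
1/F(t(p)) = 1/(3*(28/3)/(33 + (28/3)**2 + 12*(28/3))) = 1/(3*(28/3)/(33 + 784/9 + 112)) = 1/(3*(28/3)/(2089/9)) = 1/(3*(28/3)*(9/2089)) = 1/(252/2089) = 2089/252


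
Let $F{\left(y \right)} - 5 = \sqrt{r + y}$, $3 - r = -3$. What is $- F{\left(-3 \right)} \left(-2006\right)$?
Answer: $10030 + 2006 \sqrt{3} \approx 13505.0$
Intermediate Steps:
$r = 6$ ($r = 3 - -3 = 3 + 3 = 6$)
$F{\left(y \right)} = 5 + \sqrt{6 + y}$
$- F{\left(-3 \right)} \left(-2006\right) = - \left(5 + \sqrt{6 - 3}\right) \left(-2006\right) = - \left(5 + \sqrt{3}\right) \left(-2006\right) = - (-10030 - 2006 \sqrt{3}) = 10030 + 2006 \sqrt{3}$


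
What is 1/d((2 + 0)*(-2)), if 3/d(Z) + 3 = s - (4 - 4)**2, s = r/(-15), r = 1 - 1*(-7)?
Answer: -53/45 ≈ -1.1778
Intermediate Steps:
r = 8 (r = 1 + 7 = 8)
s = -8/15 (s = 8/(-15) = 8*(-1/15) = -8/15 ≈ -0.53333)
d(Z) = -45/53 (d(Z) = 3/(-3 + (-8/15 - (4 - 4)**2)) = 3/(-3 + (-8/15 - 1*0**2)) = 3/(-3 + (-8/15 - 1*0)) = 3/(-3 + (-8/15 + 0)) = 3/(-3 - 8/15) = 3/(-53/15) = 3*(-15/53) = -45/53)
1/d((2 + 0)*(-2)) = 1/(-45/53) = -53/45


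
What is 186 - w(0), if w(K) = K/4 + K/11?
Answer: 186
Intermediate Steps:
w(K) = 15*K/44 (w(K) = K*(¼) + K*(1/11) = K/4 + K/11 = 15*K/44)
186 - w(0) = 186 - 15*0/44 = 186 - 1*0 = 186 + 0 = 186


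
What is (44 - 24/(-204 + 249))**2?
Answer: 425104/225 ≈ 1889.4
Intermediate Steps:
(44 - 24/(-204 + 249))**2 = (44 - 24/45)**2 = (44 - 24*1/45)**2 = (44 - 8/15)**2 = (652/15)**2 = 425104/225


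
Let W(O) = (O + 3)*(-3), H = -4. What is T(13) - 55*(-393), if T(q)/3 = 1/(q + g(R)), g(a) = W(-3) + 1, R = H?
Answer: 302613/14 ≈ 21615.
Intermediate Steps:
W(O) = -9 - 3*O (W(O) = (3 + O)*(-3) = -9 - 3*O)
R = -4
g(a) = 1 (g(a) = (-9 - 3*(-3)) + 1 = (-9 + 9) + 1 = 0 + 1 = 1)
T(q) = 3/(1 + q) (T(q) = 3/(q + 1) = 3/(1 + q))
T(13) - 55*(-393) = 3/(1 + 13) - 55*(-393) = 3/14 + 21615 = 302613/14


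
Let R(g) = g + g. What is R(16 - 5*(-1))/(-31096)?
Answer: -21/15548 ≈ -0.0013507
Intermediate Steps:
R(g) = 2*g
R(16 - 5*(-1))/(-31096) = (2*(16 - 5*(-1)))/(-31096) = (2*(16 + 5))*(-1/31096) = (2*21)*(-1/31096) = 42*(-1/31096) = -21/15548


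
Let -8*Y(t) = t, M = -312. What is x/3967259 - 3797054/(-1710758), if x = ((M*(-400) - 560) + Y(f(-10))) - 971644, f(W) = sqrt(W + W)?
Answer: 6807096741377/3393510036161 - I*sqrt(5)/15869036 ≈ 2.0059 - 1.4091e-7*I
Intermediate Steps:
f(W) = sqrt(2)*sqrt(W) (f(W) = sqrt(2*W) = sqrt(2)*sqrt(W))
Y(t) = -t/8
x = -847404 - I*sqrt(5)/4 (x = ((-312*(-400) - 560) - sqrt(2)*sqrt(-10)/8) - 971644 = ((124800 - 560) - sqrt(2)*I*sqrt(10)/8) - 971644 = (124240 - I*sqrt(5)/4) - 971644 = -847404 - I*sqrt(5)/4 ≈ -8.474e+5 - 0.55902*I)
x/3967259 - 3797054/(-1710758) = (-847404 - I*sqrt(5)/4)/3967259 - 3797054/(-1710758) = (-847404 - I*sqrt(5)/4)*(1/3967259) - 3797054*(-1/1710758) = (-847404/3967259 - I*sqrt(5)/15869036) + 1898527/855379 = 6807096741377/3393510036161 - I*sqrt(5)/15869036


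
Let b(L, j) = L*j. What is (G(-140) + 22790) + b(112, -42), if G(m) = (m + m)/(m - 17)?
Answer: 2839782/157 ≈ 18088.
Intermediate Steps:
G(m) = 2*m/(-17 + m) (G(m) = (2*m)/(-17 + m) = 2*m/(-17 + m))
(G(-140) + 22790) + b(112, -42) = (2*(-140)/(-17 - 140) + 22790) + 112*(-42) = (2*(-140)/(-157) + 22790) - 4704 = (2*(-140)*(-1/157) + 22790) - 4704 = (280/157 + 22790) - 4704 = 3578310/157 - 4704 = 2839782/157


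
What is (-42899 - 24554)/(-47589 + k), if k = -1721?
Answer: 67453/49310 ≈ 1.3679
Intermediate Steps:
(-42899 - 24554)/(-47589 + k) = (-42899 - 24554)/(-47589 - 1721) = -67453/(-49310) = -67453*(-1/49310) = 67453/49310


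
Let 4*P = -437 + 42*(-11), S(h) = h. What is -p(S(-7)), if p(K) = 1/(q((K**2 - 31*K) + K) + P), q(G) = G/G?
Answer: 4/895 ≈ 0.0044693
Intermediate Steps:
q(G) = 1
P = -899/4 (P = (-437 + 42*(-11))/4 = (-437 - 462)/4 = (1/4)*(-899) = -899/4 ≈ -224.75)
p(K) = -4/895 (p(K) = 1/(1 - 899/4) = 1/(-895/4) = -4/895)
-p(S(-7)) = -1*(-4/895) = 4/895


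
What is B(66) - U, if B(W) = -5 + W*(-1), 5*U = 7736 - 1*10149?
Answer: 2058/5 ≈ 411.60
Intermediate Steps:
U = -2413/5 (U = (7736 - 1*10149)/5 = (7736 - 10149)/5 = (⅕)*(-2413) = -2413/5 ≈ -482.60)
B(W) = -5 - W
B(66) - U = (-5 - 1*66) - 1*(-2413/5) = (-5 - 66) + 2413/5 = -71 + 2413/5 = 2058/5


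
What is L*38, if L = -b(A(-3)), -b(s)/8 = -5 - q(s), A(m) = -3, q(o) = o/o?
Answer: -1824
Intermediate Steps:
q(o) = 1
b(s) = 48 (b(s) = -8*(-5 - 1*1) = -8*(-5 - 1) = -8*(-6) = 48)
L = -48 (L = -1*48 = -48)
L*38 = -48*38 = -1824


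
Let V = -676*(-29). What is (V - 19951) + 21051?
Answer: 20704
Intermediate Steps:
V = 19604
(V - 19951) + 21051 = (19604 - 19951) + 21051 = -347 + 21051 = 20704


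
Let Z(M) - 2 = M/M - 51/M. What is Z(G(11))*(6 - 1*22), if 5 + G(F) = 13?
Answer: 54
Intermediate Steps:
G(F) = 8 (G(F) = -5 + 13 = 8)
Z(M) = 3 - 51/M (Z(M) = 2 + (M/M - 51/M) = 2 + (1 - 51/M) = 3 - 51/M)
Z(G(11))*(6 - 1*22) = (3 - 51/8)*(6 - 1*22) = (3 - 51*1/8)*(6 - 22) = (3 - 51/8)*(-16) = -27/8*(-16) = 54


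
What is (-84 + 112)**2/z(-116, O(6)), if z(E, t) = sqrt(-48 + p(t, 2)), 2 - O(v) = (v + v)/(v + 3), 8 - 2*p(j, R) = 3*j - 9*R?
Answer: -392*I/3 ≈ -130.67*I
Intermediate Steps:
p(j, R) = 4 - 3*j/2 + 9*R/2 (p(j, R) = 4 - (3*j - 9*R)/2 = 4 - (-9*R + 3*j)/2 = 4 + (-3*j/2 + 9*R/2) = 4 - 3*j/2 + 9*R/2)
O(v) = 2 - 2*v/(3 + v) (O(v) = 2 - (v + v)/(v + 3) = 2 - 2*v/(3 + v))
z(E, t) = sqrt(-35 - 3*t/2) (z(E, t) = sqrt(-48 + (4 - 3*t/2 + (9/2)*2)) = sqrt(-48 + (4 - 3*t/2 + 9)) = sqrt(-48 + (13 - 3*t/2)) = sqrt(-35 - 3*t/2))
(-84 + 112)**2/z(-116, O(6)) = (-84 + 112)**2/((sqrt(-140 - 36/(3 + 6))/2)) = 28**2/((sqrt(-140 - 36/9)/2)) = 784/((sqrt(-140 - 36/9)/2)) = 784/((sqrt(-140 - 6*2/3)/2)) = 784/((sqrt(-140 - 4)/2)) = 784/((sqrt(-144)/2)) = 784/(((12*I)/2)) = 784/((6*I)) = 784*(-I/6) = -392*I/3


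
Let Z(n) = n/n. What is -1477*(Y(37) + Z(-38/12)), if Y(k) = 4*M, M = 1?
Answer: -7385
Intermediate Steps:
Y(k) = 4 (Y(k) = 4*1 = 4)
Z(n) = 1
-1477*(Y(37) + Z(-38/12)) = -1477*(4 + 1) = -1477*5 = -7385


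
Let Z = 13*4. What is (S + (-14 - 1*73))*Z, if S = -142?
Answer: -11908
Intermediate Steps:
Z = 52
(S + (-14 - 1*73))*Z = (-142 + (-14 - 1*73))*52 = (-142 + (-14 - 73))*52 = (-142 - 87)*52 = -229*52 = -11908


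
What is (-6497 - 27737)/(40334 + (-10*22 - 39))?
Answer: -34234/40075 ≈ -0.85425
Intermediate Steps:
(-6497 - 27737)/(40334 + (-10*22 - 39)) = -34234/(40334 + (-220 - 39)) = -34234/(40334 - 259) = -34234/40075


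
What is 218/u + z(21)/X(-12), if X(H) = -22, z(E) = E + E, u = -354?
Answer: -4916/1947 ≈ -2.5249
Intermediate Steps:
z(E) = 2*E
218/u + z(21)/X(-12) = 218/(-354) + (2*21)/(-22) = 218*(-1/354) + 42*(-1/22) = -109/177 - 21/11 = -4916/1947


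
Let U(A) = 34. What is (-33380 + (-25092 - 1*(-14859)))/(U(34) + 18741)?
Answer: -43613/18775 ≈ -2.3229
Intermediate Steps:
(-33380 + (-25092 - 1*(-14859)))/(U(34) + 18741) = (-33380 + (-25092 - 1*(-14859)))/(34 + 18741) = (-33380 + (-25092 + 14859))/18775 = (-33380 - 10233)*(1/18775) = -43613*1/18775 = -43613/18775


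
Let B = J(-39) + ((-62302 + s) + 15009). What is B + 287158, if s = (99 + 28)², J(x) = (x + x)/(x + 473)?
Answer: 55550659/217 ≈ 2.5599e+5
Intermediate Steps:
J(x) = 2*x/(473 + x) (J(x) = (2*x)/(473 + x) = 2*x/(473 + x))
s = 16129 (s = 127² = 16129)
B = -6762627/217 (B = 2*(-39)/(473 - 39) + ((-62302 + 16129) + 15009) = 2*(-39)/434 + (-46173 + 15009) = 2*(-39)*(1/434) - 31164 = -39/217 - 31164 = -6762627/217 ≈ -31164.)
B + 287158 = -6762627/217 + 287158 = 55550659/217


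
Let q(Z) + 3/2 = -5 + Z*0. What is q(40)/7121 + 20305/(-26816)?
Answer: -144766209/190956736 ≈ -0.75811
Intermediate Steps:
q(Z) = -13/2 (q(Z) = -3/2 + (-5 + Z*0) = -3/2 + (-5 + 0) = -3/2 - 5 = -13/2)
q(40)/7121 + 20305/(-26816) = -13/2/7121 + 20305/(-26816) = -13/2*1/7121 + 20305*(-1/26816) = -13/14242 - 20305/26816 = -144766209/190956736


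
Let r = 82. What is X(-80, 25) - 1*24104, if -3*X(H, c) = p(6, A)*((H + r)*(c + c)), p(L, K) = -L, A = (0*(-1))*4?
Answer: -23904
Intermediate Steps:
A = 0 (A = 0*4 = 0)
X(H, c) = 4*c*(82 + H) (X(H, c) = -(-1*6)*(H + 82)*(c + c)/3 = -(-2)*(82 + H)*(2*c) = -(-2)*2*c*(82 + H) = -(-4)*c*(82 + H) = 4*c*(82 + H))
X(-80, 25) - 1*24104 = 4*25*(82 - 80) - 1*24104 = 4*25*2 - 24104 = 200 - 24104 = -23904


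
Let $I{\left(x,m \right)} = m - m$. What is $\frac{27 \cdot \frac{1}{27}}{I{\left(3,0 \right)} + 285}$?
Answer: $\frac{1}{285} \approx 0.0035088$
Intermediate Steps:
$I{\left(x,m \right)} = 0$
$\frac{27 \cdot \frac{1}{27}}{I{\left(3,0 \right)} + 285} = \frac{27 \cdot \frac{1}{27}}{0 + 285} = \frac{27 \cdot \frac{1}{27}}{285} = \frac{1}{285} \cdot 1 = \frac{1}{285}$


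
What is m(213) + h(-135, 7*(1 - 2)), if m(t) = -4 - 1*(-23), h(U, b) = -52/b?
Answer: 185/7 ≈ 26.429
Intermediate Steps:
m(t) = 19 (m(t) = -4 + 23 = 19)
m(213) + h(-135, 7*(1 - 2)) = 19 - 52*1/(7*(1 - 2)) = 19 - 52/(7*(-1)) = 19 - 52/(-7) = 19 - 52*(-⅐) = 19 + 52/7 = 185/7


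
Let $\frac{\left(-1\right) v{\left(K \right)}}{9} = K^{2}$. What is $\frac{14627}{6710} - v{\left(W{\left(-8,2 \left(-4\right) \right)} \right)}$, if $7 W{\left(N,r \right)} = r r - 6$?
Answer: $\frac{203868683}{328790} \approx 620.06$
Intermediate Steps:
$W{\left(N,r \right)} = - \frac{6}{7} + \frac{r^{2}}{7}$ ($W{\left(N,r \right)} = \frac{r r - 6}{7} = \frac{r^{2} - 6}{7} = \frac{-6 + r^{2}}{7} = - \frac{6}{7} + \frac{r^{2}}{7}$)
$v{\left(K \right)} = - 9 K^{2}$
$\frac{14627}{6710} - v{\left(W{\left(-8,2 \left(-4\right) \right)} \right)} = \frac{14627}{6710} - - 9 \left(- \frac{6}{7} + \frac{\left(2 \left(-4\right)\right)^{2}}{7}\right)^{2} = 14627 \cdot \frac{1}{6710} - - 9 \left(- \frac{6}{7} + \frac{\left(-8\right)^{2}}{7}\right)^{2} = \frac{14627}{6710} - - 9 \left(- \frac{6}{7} + \frac{1}{7} \cdot 64\right)^{2} = \frac{14627}{6710} - - 9 \left(- \frac{6}{7} + \frac{64}{7}\right)^{2} = \frac{14627}{6710} - - 9 \left(\frac{58}{7}\right)^{2} = \frac{14627}{6710} - \left(-9\right) \frac{3364}{49} = \frac{14627}{6710} - - \frac{30276}{49} = \frac{14627}{6710} + \frac{30276}{49} = \frac{203868683}{328790}$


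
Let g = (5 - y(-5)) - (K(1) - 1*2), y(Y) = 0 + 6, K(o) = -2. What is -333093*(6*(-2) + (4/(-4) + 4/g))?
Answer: 3886085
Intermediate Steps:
y(Y) = 6
g = 3 (g = (5 - 1*6) - (-2 - 1*2) = (5 - 6) - (-2 - 2) = -1 - 1*(-4) = -1 + 4 = 3)
-333093*(6*(-2) + (4/(-4) + 4/g)) = -333093*(6*(-2) + (4/(-4) + 4/3)) = -333093*(-12 + (4*(-¼) + 4*(⅓))) = -333093*(-12 + (-1 + 4/3)) = -333093*(-12 + ⅓) = -333093*(-35/3) = 3886085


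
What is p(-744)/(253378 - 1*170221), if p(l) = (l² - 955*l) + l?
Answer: 421104/27719 ≈ 15.192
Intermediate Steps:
p(l) = l² - 954*l
p(-744)/(253378 - 1*170221) = (-744*(-954 - 744))/(253378 - 1*170221) = (-744*(-1698))/(253378 - 170221) = 1263312/83157 = 1263312*(1/83157) = 421104/27719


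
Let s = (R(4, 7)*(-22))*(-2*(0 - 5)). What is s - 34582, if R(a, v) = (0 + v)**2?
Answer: -45362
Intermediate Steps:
R(a, v) = v**2
s = -10780 (s = (7**2*(-22))*(-2*(0 - 5)) = (49*(-22))*(-2*(-5)) = -1078*10 = -10780)
s - 34582 = -10780 - 34582 = -45362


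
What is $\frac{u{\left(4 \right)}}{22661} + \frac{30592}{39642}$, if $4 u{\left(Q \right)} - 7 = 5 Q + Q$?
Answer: $\frac{44745325}{57956604} \approx 0.77205$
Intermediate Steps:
$u{\left(Q \right)} = \frac{7}{4} + \frac{3 Q}{2}$ ($u{\left(Q \right)} = \frac{7}{4} + \frac{5 Q + Q}{4} = \frac{7}{4} + \frac{6 Q}{4} = \frac{7}{4} + \frac{3 Q}{2}$)
$\frac{u{\left(4 \right)}}{22661} + \frac{30592}{39642} = \frac{\frac{7}{4} + \frac{3}{2} \cdot 4}{22661} + \frac{30592}{39642} = \left(\frac{7}{4} + 6\right) \frac{1}{22661} + 30592 \cdot \frac{1}{39642} = \frac{31}{4} \cdot \frac{1}{22661} + \frac{15296}{19821} = \frac{1}{2924} + \frac{15296}{19821} = \frac{44745325}{57956604}$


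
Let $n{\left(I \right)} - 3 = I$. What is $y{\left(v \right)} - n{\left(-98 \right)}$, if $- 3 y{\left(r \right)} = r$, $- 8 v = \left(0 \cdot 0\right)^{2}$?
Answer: $95$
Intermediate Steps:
$n{\left(I \right)} = 3 + I$
$v = 0$ ($v = - \frac{\left(0 \cdot 0\right)^{2}}{8} = - \frac{0^{2}}{8} = \left(- \frac{1}{8}\right) 0 = 0$)
$y{\left(r \right)} = - \frac{r}{3}$
$y{\left(v \right)} - n{\left(-98 \right)} = \left(- \frac{1}{3}\right) 0 - \left(3 - 98\right) = 0 - -95 = 0 + 95 = 95$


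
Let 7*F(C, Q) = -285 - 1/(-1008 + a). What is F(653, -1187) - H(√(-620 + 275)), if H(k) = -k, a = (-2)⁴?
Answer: -282719/6944 + I*√345 ≈ -40.714 + 18.574*I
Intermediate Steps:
a = 16
F(C, Q) = -282719/6944 (F(C, Q) = (-285 - 1/(-1008 + 16))/7 = (-285 - 1/(-992))/7 = (-285 - 1*(-1/992))/7 = (-285 + 1/992)/7 = (⅐)*(-282719/992) = -282719/6944)
F(653, -1187) - H(√(-620 + 275)) = -282719/6944 - (-1)*√(-620 + 275) = -282719/6944 - (-1)*√(-345) = -282719/6944 - (-1)*I*√345 = -282719/6944 + I*√345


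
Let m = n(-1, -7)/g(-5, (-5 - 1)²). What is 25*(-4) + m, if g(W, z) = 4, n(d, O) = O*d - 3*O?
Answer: -93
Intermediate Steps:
n(d, O) = -3*O + O*d
m = 7 (m = -7*(-3 - 1)/4 = -7*(-4)*(¼) = 28*(¼) = 7)
25*(-4) + m = 25*(-4) + 7 = -100 + 7 = -93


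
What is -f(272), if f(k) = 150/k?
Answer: -75/136 ≈ -0.55147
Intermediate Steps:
-f(272) = -150/272 = -1*75/136 = -75/136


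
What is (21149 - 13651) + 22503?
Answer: 30001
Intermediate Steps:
(21149 - 13651) + 22503 = 7498 + 22503 = 30001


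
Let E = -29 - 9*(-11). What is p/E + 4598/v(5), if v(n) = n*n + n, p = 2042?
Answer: 19156/105 ≈ 182.44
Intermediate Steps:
E = 70 (E = -29 + 99 = 70)
v(n) = n + n**2 (v(n) = n**2 + n = n + n**2)
p/E + 4598/v(5) = 2042/70 + 4598/((5*(1 + 5))) = 2042*(1/70) + 4598/((5*6)) = 1021/35 + 4598/30 = 1021/35 + 4598*(1/30) = 1021/35 + 2299/15 = 19156/105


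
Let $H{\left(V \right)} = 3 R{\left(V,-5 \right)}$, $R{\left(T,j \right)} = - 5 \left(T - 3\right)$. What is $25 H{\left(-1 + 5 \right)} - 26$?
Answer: $-401$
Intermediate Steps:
$R{\left(T,j \right)} = 15 - 5 T$ ($R{\left(T,j \right)} = - 5 \left(-3 + T\right) = 15 - 5 T$)
$H{\left(V \right)} = 45 - 15 V$ ($H{\left(V \right)} = 3 \left(15 - 5 V\right) = 45 - 15 V$)
$25 H{\left(-1 + 5 \right)} - 26 = 25 \left(45 - 15 \left(-1 + 5\right)\right) - 26 = 25 \left(45 - 60\right) - 26 = 25 \left(-15\right) - 26 = -375 - 26 = -401$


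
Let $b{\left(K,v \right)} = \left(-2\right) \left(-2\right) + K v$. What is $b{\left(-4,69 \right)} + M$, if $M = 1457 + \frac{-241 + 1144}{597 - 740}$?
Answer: $\frac{168552}{143} \approx 1178.7$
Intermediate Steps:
$b{\left(K,v \right)} = 4 + K v$
$M = \frac{207448}{143}$ ($M = 1457 + \frac{903}{-143} = 1457 + 903 \left(- \frac{1}{143}\right) = 1457 - \frac{903}{143} = \frac{207448}{143} \approx 1450.7$)
$b{\left(-4,69 \right)} + M = \left(4 - 276\right) + \frac{207448}{143} = -272 + \frac{207448}{143} = \frac{168552}{143}$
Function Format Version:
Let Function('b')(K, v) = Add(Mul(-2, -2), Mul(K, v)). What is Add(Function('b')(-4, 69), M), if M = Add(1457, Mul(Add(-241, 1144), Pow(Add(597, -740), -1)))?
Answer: Rational(168552, 143) ≈ 1178.7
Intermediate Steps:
Function('b')(K, v) = Add(4, Mul(K, v))
M = Rational(207448, 143) (M = Add(1457, Mul(903, Pow(-143, -1))) = Add(1457, Mul(903, Rational(-1, 143))) = Add(1457, Rational(-903, 143)) = Rational(207448, 143) ≈ 1450.7)
Add(Function('b')(-4, 69), M) = Add(Add(4, Mul(-4, 69)), Rational(207448, 143)) = Add(Add(4, -276), Rational(207448, 143)) = Add(-272, Rational(207448, 143)) = Rational(168552, 143)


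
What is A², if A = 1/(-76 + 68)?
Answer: 1/64 ≈ 0.015625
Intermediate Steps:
A = -⅛ (A = 1/(-8) = -⅛ ≈ -0.12500)
A² = (-⅛)² = 1/64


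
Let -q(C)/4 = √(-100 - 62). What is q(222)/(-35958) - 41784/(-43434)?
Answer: 6964/7239 + 6*I*√2/5993 ≈ 0.96201 + 0.0014159*I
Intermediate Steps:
q(C) = -36*I*√2 (q(C) = -4*√(-100 - 62) = -36*I*√2)
q(222)/(-35958) - 41784/(-43434) = -36*I*√2/(-35958) - 41784/(-43434) = -36*I*√2*(-1/35958) - 41784*(-1/43434) = 6*I*√2/5993 + 6964/7239 = 6964/7239 + 6*I*√2/5993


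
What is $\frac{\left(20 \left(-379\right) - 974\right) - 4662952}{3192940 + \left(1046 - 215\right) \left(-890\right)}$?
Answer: $- \frac{2335753}{1226675} \approx -1.9041$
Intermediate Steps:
$\frac{\left(20 \left(-379\right) - 974\right) - 4662952}{3192940 + \left(1046 - 215\right) \left(-890\right)} = \frac{\left(-7580 - 974\right) - 4662952}{3192940 + \left(1046 + \left(-467 + 252\right)\right) \left(-890\right)} = \frac{-8554 - 4662952}{3192940 + \left(1046 - 215\right) \left(-890\right)} = - \frac{4671506}{3192940 + 831 \left(-890\right)} = - \frac{4671506}{3192940 - 739590} = - \frac{4671506}{2453350} = \left(-4671506\right) \frac{1}{2453350} = - \frac{2335753}{1226675}$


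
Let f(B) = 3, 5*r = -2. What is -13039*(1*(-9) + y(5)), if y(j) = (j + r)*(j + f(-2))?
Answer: -1812421/5 ≈ -3.6248e+5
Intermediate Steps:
r = -⅖ (r = (⅕)*(-2) = -⅖ ≈ -0.40000)
y(j) = (3 + j)*(-⅖ + j) (y(j) = (j - ⅖)*(j + 3) = (-⅖ + j)*(3 + j) = (3 + j)*(-⅖ + j))
-13039*(1*(-9) + y(5)) = -13039*(1*(-9) + (-6/5 + 5² + (13/5)*5)) = -13039*(-9 + (-6/5 + 25 + 13)) = -13039*(-9 + 184/5) = -13039*139/5 = -1812421/5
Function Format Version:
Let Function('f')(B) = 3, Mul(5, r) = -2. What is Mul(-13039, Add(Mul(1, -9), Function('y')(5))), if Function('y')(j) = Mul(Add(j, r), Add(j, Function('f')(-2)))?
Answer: Rational(-1812421, 5) ≈ -3.6248e+5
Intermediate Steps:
r = Rational(-2, 5) (r = Mul(Rational(1, 5), -2) = Rational(-2, 5) ≈ -0.40000)
Function('y')(j) = Mul(Add(3, j), Add(Rational(-2, 5), j)) (Function('y')(j) = Mul(Add(j, Rational(-2, 5)), Add(j, 3)) = Mul(Add(Rational(-2, 5), j), Add(3, j)) = Mul(Add(3, j), Add(Rational(-2, 5), j)))
Mul(-13039, Add(Mul(1, -9), Function('y')(5))) = Mul(-13039, Add(Mul(1, -9), Add(Rational(-6, 5), Pow(5, 2), Mul(Rational(13, 5), 5)))) = Mul(-13039, Add(-9, Add(Rational(-6, 5), 25, 13))) = Mul(-13039, Add(-9, Rational(184, 5))) = Mul(-13039, Rational(139, 5)) = Rational(-1812421, 5)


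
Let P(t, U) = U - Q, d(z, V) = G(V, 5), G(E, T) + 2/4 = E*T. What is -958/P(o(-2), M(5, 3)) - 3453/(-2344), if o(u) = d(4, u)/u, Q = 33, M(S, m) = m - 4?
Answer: 1181477/39848 ≈ 29.650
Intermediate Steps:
M(S, m) = -4 + m
G(E, T) = -1/2 + E*T
d(z, V) = -1/2 + 5*V (d(z, V) = -1/2 + V*5 = -1/2 + 5*V)
o(u) = (-1/2 + 5*u)/u
P(t, U) = -33 + U (P(t, U) = U - 1*33 = U - 33 = -33 + U)
-958/P(o(-2), M(5, 3)) - 3453/(-2344) = -958/(-33 + (-4 + 3)) - 3453/(-2344) = -958/(-33 - 1) - 3453*(-1/2344) = -958/(-34) + 3453/2344 = -958*(-1/34) + 3453/2344 = 479/17 + 3453/2344 = 1181477/39848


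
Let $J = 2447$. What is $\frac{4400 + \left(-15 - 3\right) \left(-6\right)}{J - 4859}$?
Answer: $- \frac{1127}{603} \approx -1.869$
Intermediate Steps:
$\frac{4400 + \left(-15 - 3\right) \left(-6\right)}{J - 4859} = \frac{4400 + \left(-15 - 3\right) \left(-6\right)}{2447 - 4859} = \frac{4400 - -108}{-2412} = \left(4400 + 108\right) \left(- \frac{1}{2412}\right) = 4508 \left(- \frac{1}{2412}\right) = - \frac{1127}{603}$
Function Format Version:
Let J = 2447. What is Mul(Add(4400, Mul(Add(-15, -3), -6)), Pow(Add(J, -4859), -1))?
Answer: Rational(-1127, 603) ≈ -1.8690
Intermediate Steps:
Mul(Add(4400, Mul(Add(-15, -3), -6)), Pow(Add(J, -4859), -1)) = Mul(Add(4400, Mul(Add(-15, -3), -6)), Pow(Add(2447, -4859), -1)) = Mul(Add(4400, Mul(-18, -6)), Pow(-2412, -1)) = Mul(Add(4400, 108), Rational(-1, 2412)) = Mul(4508, Rational(-1, 2412)) = Rational(-1127, 603)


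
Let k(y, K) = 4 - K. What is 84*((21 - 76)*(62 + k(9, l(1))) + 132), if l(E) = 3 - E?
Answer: -284592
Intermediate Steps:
84*((21 - 76)*(62 + k(9, l(1))) + 132) = 84*((21 - 76)*(62 + (4 - (3 - 1*1))) + 132) = 84*(-55*(62 + (4 - (3 - 1))) + 132) = 84*(-55*(62 + (4 - 1*2)) + 132) = 84*(-55*(62 + (4 - 2)) + 132) = 84*(-55*(62 + 2) + 132) = 84*(-55*64 + 132) = 84*(-3520 + 132) = 84*(-3388) = -284592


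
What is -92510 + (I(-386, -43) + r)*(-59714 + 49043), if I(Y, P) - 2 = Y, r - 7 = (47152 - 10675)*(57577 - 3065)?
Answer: -21218577673847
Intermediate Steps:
r = 1988434231 (r = 7 + (47152 - 10675)*(57577 - 3065) = 7 + 36477*54512 = 7 + 1988434224 = 1988434231)
I(Y, P) = 2 + Y
-92510 + (I(-386, -43) + r)*(-59714 + 49043) = -92510 + ((2 - 386) + 1988434231)*(-59714 + 49043) = -92510 + (-384 + 1988434231)*(-10671) = -92510 + 1988433847*(-10671) = -92510 - 21218577581337 = -21218577673847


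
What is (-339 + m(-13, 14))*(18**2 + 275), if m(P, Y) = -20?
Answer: -215041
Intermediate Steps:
(-339 + m(-13, 14))*(18**2 + 275) = (-339 - 20)*(18**2 + 275) = -359*(324 + 275) = -359*599 = -215041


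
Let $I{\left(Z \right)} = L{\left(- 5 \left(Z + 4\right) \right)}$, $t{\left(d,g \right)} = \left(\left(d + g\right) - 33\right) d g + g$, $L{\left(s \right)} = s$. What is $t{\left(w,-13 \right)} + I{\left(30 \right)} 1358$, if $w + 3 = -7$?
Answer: $-238153$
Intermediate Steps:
$w = -10$ ($w = -3 - 7 = -10$)
$t{\left(d,g \right)} = g + d g \left(-33 + d + g\right)$ ($t{\left(d,g \right)} = \left(-33 + d + g\right) d g + g = d \left(-33 + d + g\right) g + g = d g \left(-33 + d + g\right) + g = g + d g \left(-33 + d + g\right)$)
$I{\left(Z \right)} = -20 - 5 Z$ ($I{\left(Z \right)} = - 5 \left(Z + 4\right) = - 5 \left(4 + Z\right) = -20 - 5 Z$)
$t{\left(w,-13 \right)} + I{\left(30 \right)} 1358 = - 13 \left(1 + \left(-10\right)^{2} - -330 - -130\right) + \left(-20 - 150\right) 1358 = - 13 \left(1 + 100 + 330 + 130\right) + \left(-20 - 150\right) 1358 = \left(-13\right) 561 - 230860 = -7293 - 230860 = -238153$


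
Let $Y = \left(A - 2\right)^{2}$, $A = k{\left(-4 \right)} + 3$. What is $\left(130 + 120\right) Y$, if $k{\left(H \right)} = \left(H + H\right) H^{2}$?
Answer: $4032250$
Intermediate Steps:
$k{\left(H \right)} = 2 H^{3}$ ($k{\left(H \right)} = 2 H H^{2} = 2 H^{3}$)
$A = -125$ ($A = 2 \left(-4\right)^{3} + 3 = 2 \left(-64\right) + 3 = -128 + 3 = -125$)
$Y = 16129$ ($Y = \left(-125 - 2\right)^{2} = \left(-127\right)^{2} = 16129$)
$\left(130 + 120\right) Y = \left(130 + 120\right) 16129 = 250 \cdot 16129 = 4032250$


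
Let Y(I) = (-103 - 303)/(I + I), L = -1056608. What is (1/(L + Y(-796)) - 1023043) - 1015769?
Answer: -1714762741599976/841059765 ≈ -2.0388e+6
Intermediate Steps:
Y(I) = -203/I (Y(I) = -406*1/(2*I) = -203/I)
(1/(L + Y(-796)) - 1023043) - 1015769 = (1/(-1056608 - 203/(-796)) - 1023043) - 1015769 = (1/(-1056608 - 203*(-1/796)) - 1023043) - 1015769 = (1/(-1056608 + 203/796) - 1023043) - 1015769 = (1/(-841059765/796) - 1023043) - 1015769 = (-796/841059765 - 1023043) - 1015769 = -860440305165691/841059765 - 1015769 = -1714762741599976/841059765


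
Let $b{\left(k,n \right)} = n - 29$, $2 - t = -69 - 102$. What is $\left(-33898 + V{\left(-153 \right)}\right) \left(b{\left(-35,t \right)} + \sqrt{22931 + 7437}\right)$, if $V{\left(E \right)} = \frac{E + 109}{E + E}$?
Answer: $- \frac{82981952}{17} - \frac{20745488 \sqrt{1898}}{153} \approx -1.0788 \cdot 10^{7}$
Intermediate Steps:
$t = 173$ ($t = 2 - \left(-69 - 102\right) = 2 - -171 = 2 + 171 = 173$)
$b{\left(k,n \right)} = -29 + n$ ($b{\left(k,n \right)} = n - 29 = -29 + n$)
$V{\left(E \right)} = \frac{109 + E}{2 E}$
$\left(-33898 + V{\left(-153 \right)}\right) \left(b{\left(-35,t \right)} + \sqrt{22931 + 7437}\right) = \left(-33898 + \frac{109 - 153}{2 \left(-153\right)}\right) \left(\left(-29 + 173\right) + \sqrt{22931 + 7437}\right) = \left(-33898 + \frac{1}{2} \left(- \frac{1}{153}\right) \left(-44\right)\right) \left(144 + \sqrt{30368}\right) = \left(-33898 + \frac{22}{153}\right) \left(144 + 4 \sqrt{1898}\right) = - \frac{5186372 \left(144 + 4 \sqrt{1898}\right)}{153} = - \frac{82981952}{17} - \frac{20745488 \sqrt{1898}}{153}$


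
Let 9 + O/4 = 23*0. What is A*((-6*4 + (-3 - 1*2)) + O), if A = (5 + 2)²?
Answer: -3185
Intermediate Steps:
A = 49 (A = 7² = 49)
O = -36 (O = -36 + 4*(23*0) = -36 + 4*0 = -36 + 0 = -36)
A*((-6*4 + (-3 - 1*2)) + O) = 49*((-6*4 + (-3 - 1*2)) - 36) = 49*((-24 + (-3 - 2)) - 36) = 49*((-24 - 5) - 36) = 49*(-29 - 36) = 49*(-65) = -3185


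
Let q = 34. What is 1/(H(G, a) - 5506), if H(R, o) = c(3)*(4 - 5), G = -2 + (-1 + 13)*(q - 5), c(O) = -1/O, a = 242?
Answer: -3/16517 ≈ -0.00018163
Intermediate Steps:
G = 346 (G = -2 + (-1 + 13)*(34 - 5) = -2 + 12*29 = -2 + 348 = 346)
H(R, o) = 1/3 (H(R, o) = (-1/3)*(4 - 5) = -1*1/3*(-1) = -1/3*(-1) = 1/3)
1/(H(G, a) - 5506) = 1/(1/3 - 5506) = 1/(-16517/3) = -3/16517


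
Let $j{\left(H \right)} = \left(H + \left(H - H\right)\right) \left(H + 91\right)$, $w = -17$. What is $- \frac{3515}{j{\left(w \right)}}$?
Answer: $\frac{95}{34} \approx 2.7941$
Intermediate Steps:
$j{\left(H \right)} = H \left(91 + H\right)$ ($j{\left(H \right)} = \left(H + 0\right) \left(91 + H\right) = H \left(91 + H\right)$)
$- \frac{3515}{j{\left(w \right)}} = - \frac{3515}{\left(-17\right) \left(91 - 17\right)} = - \frac{3515}{\left(-17\right) 74} = - \frac{3515}{-1258} = \left(-3515\right) \left(- \frac{1}{1258}\right) = \frac{95}{34}$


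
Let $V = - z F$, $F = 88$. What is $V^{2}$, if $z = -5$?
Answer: $193600$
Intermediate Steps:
$V = 440$ ($V = \left(-1\right) \left(-5\right) 88 = 5 \cdot 88 = 440$)
$V^{2} = 440^{2} = 193600$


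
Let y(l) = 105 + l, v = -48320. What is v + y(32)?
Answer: -48183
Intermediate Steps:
v + y(32) = -48320 + (105 + 32) = -48320 + 137 = -48183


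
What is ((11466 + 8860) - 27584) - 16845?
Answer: -24103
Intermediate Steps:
((11466 + 8860) - 27584) - 16845 = (20326 - 27584) - 16845 = -7258 - 16845 = -24103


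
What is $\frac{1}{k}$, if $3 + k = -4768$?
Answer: $- \frac{1}{4771} \approx -0.0002096$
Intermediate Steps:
$k = -4771$ ($k = -3 - 4768 = -4771$)
$\frac{1}{k} = \frac{1}{-4771} = - \frac{1}{4771}$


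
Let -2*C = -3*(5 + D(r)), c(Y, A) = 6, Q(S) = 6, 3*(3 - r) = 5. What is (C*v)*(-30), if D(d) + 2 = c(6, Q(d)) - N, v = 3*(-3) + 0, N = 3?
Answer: 2430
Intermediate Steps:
r = 4/3 (r = 3 - 1/3*5 = 3 - 5/3 = 4/3 ≈ 1.3333)
v = -9 (v = -9 + 0 = -9)
D(d) = 1 (D(d) = -2 + (6 - 1*3) = -2 + (6 - 3) = -2 + 3 = 1)
C = 9 (C = -(-3)*(5 + 1)/2 = -(-3)*6/2 = -1/2*(-18) = 9)
(C*v)*(-30) = (9*(-9))*(-30) = -81*(-30) = 2430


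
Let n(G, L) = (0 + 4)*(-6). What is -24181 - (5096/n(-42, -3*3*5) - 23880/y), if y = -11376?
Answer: -3787381/158 ≈ -23971.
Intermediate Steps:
n(G, L) = -24 (n(G, L) = 4*(-6) = -24)
-24181 - (5096/n(-42, -3*3*5) - 23880/y) = -24181 - (5096/(-24) - 23880/(-11376)) = -24181 - (5096*(-1/24) - 23880*(-1/11376)) = -24181 - (-637/3 + 995/474) = -24181 - 1*(-33217/158) = -24181 + 33217/158 = -3787381/158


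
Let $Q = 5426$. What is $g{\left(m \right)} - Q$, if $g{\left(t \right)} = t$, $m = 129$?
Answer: $-5297$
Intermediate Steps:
$g{\left(m \right)} - Q = 129 - 5426 = -5297$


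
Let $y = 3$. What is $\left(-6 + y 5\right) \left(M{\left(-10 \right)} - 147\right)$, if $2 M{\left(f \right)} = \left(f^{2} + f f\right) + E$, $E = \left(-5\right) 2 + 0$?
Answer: $-468$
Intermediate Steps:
$E = -10$ ($E = -10 + 0 = -10$)
$M{\left(f \right)} = -5 + f^{2}$ ($M{\left(f \right)} = \frac{\left(f^{2} + f f\right) - 10}{2} = \frac{\left(f^{2} + f^{2}\right) - 10}{2} = \frac{2 f^{2} - 10}{2} = \frac{-10 + 2 f^{2}}{2} = -5 + f^{2}$)
$\left(-6 + y 5\right) \left(M{\left(-10 \right)} - 147\right) = \left(-6 + 3 \cdot 5\right) \left(\left(-5 + \left(-10\right)^{2}\right) - 147\right) = \left(-6 + 15\right) \left(\left(-5 + 100\right) - 147\right) = 9 \left(95 - 147\right) = 9 \left(-52\right) = -468$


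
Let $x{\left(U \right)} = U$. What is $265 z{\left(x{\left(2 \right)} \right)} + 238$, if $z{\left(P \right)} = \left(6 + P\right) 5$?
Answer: $10838$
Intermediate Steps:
$z{\left(P \right)} = 30 + 5 P$
$265 z{\left(x{\left(2 \right)} \right)} + 238 = 265 \left(30 + 5 \cdot 2\right) + 238 = 265 \left(30 + 10\right) + 238 = 265 \cdot 40 + 238 = 10600 + 238 = 10838$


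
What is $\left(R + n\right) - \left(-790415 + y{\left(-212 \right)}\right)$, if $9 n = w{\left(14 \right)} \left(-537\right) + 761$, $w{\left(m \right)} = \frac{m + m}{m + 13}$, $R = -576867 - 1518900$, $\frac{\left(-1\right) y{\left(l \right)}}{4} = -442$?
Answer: $- \frac{105874883}{81} \approx -1.3071 \cdot 10^{6}$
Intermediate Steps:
$y{\left(l \right)} = 1768$ ($y{\left(l \right)} = \left(-4\right) \left(-442\right) = 1768$)
$R = -2095767$
$w{\left(m \right)} = \frac{2 m}{13 + m}$
$n = \frac{1837}{81}$ ($n = \frac{2 \cdot 14 \frac{1}{13 + 14} \left(-537\right) + 761}{9} = \frac{2 \cdot 14 \cdot \frac{1}{27} \left(-537\right) + 761}{9} = \frac{\frac{28}{27} \left(-537\right) + 761}{9} = \frac{- \frac{5012}{9} + 761}{9} = \frac{1}{9} \cdot \frac{1837}{9} = \frac{1837}{81} \approx 22.679$)
$\left(R + n\right) - \left(-790415 + y{\left(-212 \right)}\right) = \left(-2095767 + \frac{1837}{81}\right) + \left(790415 - 1768\right) = - \frac{169755290}{81} + \left(790415 - 1768\right) = - \frac{169755290}{81} + 788647 = - \frac{105874883}{81}$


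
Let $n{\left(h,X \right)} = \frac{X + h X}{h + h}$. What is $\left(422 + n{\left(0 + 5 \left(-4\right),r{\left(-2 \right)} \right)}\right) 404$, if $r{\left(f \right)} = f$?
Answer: $\frac{850521}{5} \approx 1.701 \cdot 10^{5}$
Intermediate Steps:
$n{\left(h,X \right)} = \frac{X + X h}{2 h}$
$\left(422 + n{\left(0 + 5 \left(-4\right),r{\left(-2 \right)} \right)}\right) 404 = \left(422 + \frac{1}{2} \left(-2\right) \frac{1}{0 + 5 \left(-4\right)} \left(1 + \left(0 + 5 \left(-4\right)\right)\right)\right) 404 = \left(422 + \frac{1}{2} \left(-2\right) \frac{1}{0 - 20} \left(1 + \left(0 - 20\right)\right)\right) 404 = \left(422 + \frac{1}{2} \left(-2\right) \frac{1}{-20} \left(1 - 20\right)\right) 404 = \left(422 + \frac{1}{2} \left(-2\right) \left(- \frac{1}{20}\right) \left(-19\right)\right) 404 = \left(422 - \frac{19}{20}\right) 404 = \frac{8421}{20} \cdot 404 = \frac{850521}{5}$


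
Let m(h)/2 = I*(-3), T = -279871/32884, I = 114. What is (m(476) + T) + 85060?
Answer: 2774340513/32884 ≈ 84368.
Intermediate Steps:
T = -279871/32884 (T = -279871*1/32884 = -279871/32884 ≈ -8.5108)
m(h) = -684 (m(h) = 2*(114*(-3)) = 2*(-342) = -684)
(m(476) + T) + 85060 = (-684 - 279871/32884) + 85060 = -22772527/32884 + 85060 = 2774340513/32884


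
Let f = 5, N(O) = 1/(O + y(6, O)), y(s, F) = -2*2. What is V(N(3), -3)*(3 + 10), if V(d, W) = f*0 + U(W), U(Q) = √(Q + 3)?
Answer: 0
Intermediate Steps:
y(s, F) = -4
U(Q) = √(3 + Q)
N(O) = 1/(-4 + O) (N(O) = 1/(O - 4) = 1/(-4 + O))
V(d, W) = √(3 + W) (V(d, W) = 5*0 + √(3 + W) = 0 + √(3 + W) = √(3 + W))
V(N(3), -3)*(3 + 10) = √(3 - 3)*(3 + 10) = √0*13 = 0*13 = 0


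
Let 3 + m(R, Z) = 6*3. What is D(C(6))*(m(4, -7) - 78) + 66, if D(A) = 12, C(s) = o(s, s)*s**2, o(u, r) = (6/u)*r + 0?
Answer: -690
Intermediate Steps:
o(u, r) = 6*r/u (o(u, r) = 6*r/u + 0 = 6*r/u)
m(R, Z) = 15 (m(R, Z) = -3 + 6*3 = -3 + 18 = 15)
C(s) = 6*s**2 (C(s) = (6*s/s)*s**2 = 6*s**2)
D(C(6))*(m(4, -7) - 78) + 66 = 12*(15 - 78) + 66 = 12*(-63) + 66 = -756 + 66 = -690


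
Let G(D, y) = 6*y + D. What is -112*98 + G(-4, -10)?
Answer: -11040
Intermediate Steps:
G(D, y) = D + 6*y
-112*98 + G(-4, -10) = -112*98 + (-4 + 6*(-10)) = -10976 + (-4 - 60) = -10976 - 64 = -11040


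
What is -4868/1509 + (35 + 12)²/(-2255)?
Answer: -14310721/3402795 ≈ -4.2056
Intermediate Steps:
-4868/1509 + (35 + 12)²/(-2255) = -4868*1/1509 + 47²*(-1/2255) = -4868/1509 + 2209*(-1/2255) = -4868/1509 - 2209/2255 = -14310721/3402795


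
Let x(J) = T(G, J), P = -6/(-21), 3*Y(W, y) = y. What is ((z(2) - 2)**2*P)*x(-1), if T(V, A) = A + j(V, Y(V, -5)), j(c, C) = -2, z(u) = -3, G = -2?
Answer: -150/7 ≈ -21.429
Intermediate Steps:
Y(W, y) = y/3
T(V, A) = -2 + A (T(V, A) = A - 2 = -2 + A)
P = 2/7 (P = -6*(-1/21) = 2/7 ≈ 0.28571)
x(J) = -2 + J
((z(2) - 2)**2*P)*x(-1) = ((-3 - 2)**2*(2/7))*(-2 - 1) = ((-5)**2*(2/7))*(-3) = (25*(2/7))*(-3) = (50/7)*(-3) = -150/7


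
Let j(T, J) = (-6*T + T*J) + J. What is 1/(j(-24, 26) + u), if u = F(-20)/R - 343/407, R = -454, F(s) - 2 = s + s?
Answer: -92389/42014734 ≈ -0.0021990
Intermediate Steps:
j(T, J) = J - 6*T + J*T (j(T, J) = (-6*T + J*T) + J = J - 6*T + J*T)
F(s) = 2 + 2*s (F(s) = 2 + (s + s) = 2 + 2*s)
u = -70128/92389 (u = (2 + 2*(-20))/(-454) - 343/407 = (2 - 40)*(-1/454) - 343*1/407 = -38*(-1/454) - 343/407 = 19/227 - 343/407 = -70128/92389 ≈ -0.75905)
1/(j(-24, 26) + u) = 1/((26 - 6*(-24) + 26*(-24)) - 70128/92389) = 1/((26 + 144 - 624) - 70128/92389) = 1/(-454 - 70128/92389) = 1/(-42014734/92389) = -92389/42014734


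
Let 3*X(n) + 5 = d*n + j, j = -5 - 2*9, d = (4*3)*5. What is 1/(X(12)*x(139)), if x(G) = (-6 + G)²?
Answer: 3/12240788 ≈ 2.4508e-7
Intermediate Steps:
d = 60 (d = 12*5 = 60)
j = -23 (j = -5 - 18 = -23)
X(n) = -28/3 + 20*n (X(n) = -5/3 + (60*n - 23)/3 = -5/3 + (-23 + 60*n)/3 = -5/3 + (-23/3 + 20*n) = -28/3 + 20*n)
1/(X(12)*x(139)) = 1/((-28/3 + 20*12)*((-6 + 139)²)) = 1/((-28/3 + 240)*(133²)) = 1/((692/3)*17689) = (3/692)*(1/17689) = 3/12240788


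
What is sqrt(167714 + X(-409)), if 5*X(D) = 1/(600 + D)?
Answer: 3*sqrt(16995484645)/955 ≈ 409.53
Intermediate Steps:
X(D) = 1/(5*(600 + D))
sqrt(167714 + X(-409)) = sqrt(167714 + 1/(5*(600 - 409))) = sqrt(167714 + (1/5)/191) = sqrt(167714 + (1/5)*(1/191)) = sqrt(167714 + 1/955) = sqrt(160166871/955) = 3*sqrt(16995484645)/955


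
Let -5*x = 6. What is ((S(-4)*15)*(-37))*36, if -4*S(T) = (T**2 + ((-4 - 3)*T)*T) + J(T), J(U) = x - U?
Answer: -465534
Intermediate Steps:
x = -6/5 (x = -1/5*6 = -6/5 ≈ -1.2000)
J(U) = -6/5 - U
S(T) = 3/10 + T/4 + 3*T**2/2 (S(T) = -((T**2 + ((-4 - 3)*T)*T) + (-6/5 - T))/4 = -((T**2 + (-7*T)*T) + (-6/5 - T))/4 = -((T**2 - 7*T**2) + (-6/5 - T))/4 = -(-6*T**2 + (-6/5 - T))/4 = -(-6/5 - T - 6*T**2)/4 = 3/10 + T/4 + 3*T**2/2)
((S(-4)*15)*(-37))*36 = (((3/10 + (1/4)*(-4) + (3/2)*(-4)**2)*15)*(-37))*36 = (((3/10 - 1 + (3/2)*16)*15)*(-37))*36 = (((3/10 - 1 + 24)*15)*(-37))*36 = (((233/10)*15)*(-37))*36 = ((699/2)*(-37))*36 = -25863/2*36 = -465534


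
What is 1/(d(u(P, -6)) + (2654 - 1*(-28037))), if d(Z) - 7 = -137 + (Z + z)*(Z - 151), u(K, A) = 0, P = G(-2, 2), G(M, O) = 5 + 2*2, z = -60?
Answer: 1/39621 ≈ 2.5239e-5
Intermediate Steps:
G(M, O) = 9 (G(M, O) = 5 + 4 = 9)
P = 9
d(Z) = -130 + (-151 + Z)*(-60 + Z) (d(Z) = 7 + (-137 + (Z - 60)*(Z - 151)) = 7 + (-137 + (-60 + Z)*(-151 + Z)) = 7 + (-137 + (-151 + Z)*(-60 + Z)) = -130 + (-151 + Z)*(-60 + Z))
1/(d(u(P, -6)) + (2654 - 1*(-28037))) = 1/((8930 + 0² - 211*0) + (2654 - 1*(-28037))) = 1/((8930 + 0 + 0) + (2654 + 28037)) = 1/(8930 + 30691) = 1/39621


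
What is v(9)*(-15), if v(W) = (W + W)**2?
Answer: -4860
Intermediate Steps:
v(W) = 4*W**2 (v(W) = (2*W)**2 = 4*W**2)
v(9)*(-15) = (4*9**2)*(-15) = (4*81)*(-15) = 324*(-15) = -4860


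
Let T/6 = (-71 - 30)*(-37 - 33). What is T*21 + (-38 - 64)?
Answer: 890718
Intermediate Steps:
T = 42420 (T = 6*((-71 - 30)*(-37 - 33)) = 6*(-101*(-70)) = 6*7070 = 42420)
T*21 + (-38 - 64) = 42420*21 + (-38 - 64) = 890820 - 102 = 890718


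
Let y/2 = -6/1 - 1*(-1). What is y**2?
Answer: 100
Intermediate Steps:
y = -10 (y = 2*(-6/1 - 1*(-1)) = 2*(-6*1 + 1) = 2*(-6 + 1) = 2*(-5) = -10)
y**2 = (-10)**2 = 100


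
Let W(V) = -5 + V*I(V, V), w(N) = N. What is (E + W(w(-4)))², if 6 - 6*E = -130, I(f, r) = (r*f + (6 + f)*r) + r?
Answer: 25/9 ≈ 2.7778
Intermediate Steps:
I(f, r) = r + f*r + r*(6 + f) (I(f, r) = (f*r + r*(6 + f)) + r = r + f*r + r*(6 + f))
W(V) = -5 + V²*(7 + 2*V) (W(V) = -5 + V*(V*(7 + 2*V)) = -5 + V²*(7 + 2*V))
E = 68/3 (E = 1 - ⅙*(-130) = 1 + 65/3 = 68/3 ≈ 22.667)
(E + W(w(-4)))² = (68/3 + (-5 + (-4)²*(7 + 2*(-4))))² = (68/3 + (-5 + 16*(7 - 8)))² = (68/3 + (-5 + 16*(-1)))² = (68/3 + (-5 - 16))² = (68/3 - 21)² = (5/3)² = 25/9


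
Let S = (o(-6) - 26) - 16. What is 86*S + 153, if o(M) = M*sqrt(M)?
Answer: -3459 - 516*I*sqrt(6) ≈ -3459.0 - 1263.9*I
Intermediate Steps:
o(M) = M**(3/2)
S = -42 - 6*I*sqrt(6) (S = ((-6)**(3/2) - 26) - 16 = (-6*I*sqrt(6) - 26) - 16 = (-26 - 6*I*sqrt(6)) - 16 = -42 - 6*I*sqrt(6) ≈ -42.0 - 14.697*I)
86*S + 153 = 86*(-42 - 6*I*sqrt(6)) + 153 = (-3612 - 516*I*sqrt(6)) + 153 = -3459 - 516*I*sqrt(6)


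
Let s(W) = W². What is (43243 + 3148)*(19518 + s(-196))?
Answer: 2687616194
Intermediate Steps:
(43243 + 3148)*(19518 + s(-196)) = (43243 + 3148)*(19518 + (-196)²) = 46391*(19518 + 38416) = 46391*57934 = 2687616194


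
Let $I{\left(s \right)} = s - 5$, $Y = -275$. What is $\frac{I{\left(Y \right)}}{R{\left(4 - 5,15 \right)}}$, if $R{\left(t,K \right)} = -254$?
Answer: $\frac{140}{127} \approx 1.1024$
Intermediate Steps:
$I{\left(s \right)} = -5 + s$
$\frac{I{\left(Y \right)}}{R{\left(4 - 5,15 \right)}} = \frac{-5 - 275}{-254} = \left(-280\right) \left(- \frac{1}{254}\right) = \frac{140}{127}$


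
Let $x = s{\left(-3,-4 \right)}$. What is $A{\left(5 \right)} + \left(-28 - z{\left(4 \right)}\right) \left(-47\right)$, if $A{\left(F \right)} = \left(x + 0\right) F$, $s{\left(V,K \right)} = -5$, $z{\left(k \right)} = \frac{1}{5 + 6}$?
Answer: $\frac{14248}{11} \approx 1295.3$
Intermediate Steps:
$z{\left(k \right)} = \frac{1}{11}$
$x = -5$
$A{\left(F \right)} = - 5 F$ ($A{\left(F \right)} = \left(-5 + 0\right) F = - 5 F$)
$A{\left(5 \right)} + \left(-28 - z{\left(4 \right)}\right) \left(-47\right) = \left(-5\right) 5 + \left(-28 - \frac{1}{11}\right) \left(-47\right) = -25 + \left(-28 - \frac{1}{11}\right) \left(-47\right) = -25 - - \frac{14523}{11} = -25 + \frac{14523}{11} = \frac{14248}{11}$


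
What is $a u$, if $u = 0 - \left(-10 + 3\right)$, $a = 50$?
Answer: $350$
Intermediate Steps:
$u = 7$ ($u = 0 - -7 = 0 + 7 = 7$)
$a u = 50 \cdot 7 = 350$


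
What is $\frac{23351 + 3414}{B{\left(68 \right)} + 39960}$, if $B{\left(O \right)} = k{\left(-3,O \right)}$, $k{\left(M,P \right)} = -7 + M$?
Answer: $\frac{5353}{7990} \approx 0.66996$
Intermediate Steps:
$B{\left(O \right)} = -10$ ($B{\left(O \right)} = -7 - 3 = -10$)
$\frac{23351 + 3414}{B{\left(68 \right)} + 39960} = \frac{23351 + 3414}{-10 + 39960} = \frac{26765}{39950} = 26765 \cdot \frac{1}{39950} = \frac{5353}{7990}$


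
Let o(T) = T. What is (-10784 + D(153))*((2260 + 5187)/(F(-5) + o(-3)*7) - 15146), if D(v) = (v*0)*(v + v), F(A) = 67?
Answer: 3716538448/23 ≈ 1.6159e+8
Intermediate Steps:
D(v) = 0 (D(v) = 0*(2*v) = 0)
(-10784 + D(153))*((2260 + 5187)/(F(-5) + o(-3)*7) - 15146) = (-10784 + 0)*((2260 + 5187)/(67 - 3*7) - 15146) = -10784*(7447/(67 - 21) - 15146) = -10784*(7447/46 - 15146) = -10784*(-689269/46) = 3716538448/23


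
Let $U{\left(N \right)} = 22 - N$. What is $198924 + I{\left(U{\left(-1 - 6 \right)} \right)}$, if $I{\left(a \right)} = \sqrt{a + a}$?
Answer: $198924 + \sqrt{58} \approx 1.9893 \cdot 10^{5}$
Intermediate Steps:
$I{\left(a \right)} = \sqrt{2} \sqrt{a}$ ($I{\left(a \right)} = \sqrt{2 a} = \sqrt{2} \sqrt{a}$)
$198924 + I{\left(U{\left(-1 - 6 \right)} \right)} = 198924 + \sqrt{2} \sqrt{22 - \left(-1 - 6\right)} = 198924 + \sqrt{2} \sqrt{22 - -7} = 198924 + \sqrt{2} \sqrt{22 + 7} = 198924 + \sqrt{2} \sqrt{29} = 198924 + \sqrt{58}$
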